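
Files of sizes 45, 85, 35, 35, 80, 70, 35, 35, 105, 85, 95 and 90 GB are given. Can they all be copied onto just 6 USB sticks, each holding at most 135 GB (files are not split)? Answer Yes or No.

No

Total = 795 GB; ⌈795/135⌉ = 6.
7 files each exceed half the capacity and cannot share a USB stick, forcing at least 7 USB sticks.
At least 7 USB sticks are required, but only 6 are allowed.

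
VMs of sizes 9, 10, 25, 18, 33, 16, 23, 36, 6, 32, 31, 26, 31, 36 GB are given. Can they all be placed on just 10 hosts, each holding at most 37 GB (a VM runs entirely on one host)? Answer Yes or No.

Yes

A valid assignment using 10 hosts:
  host 1: 36 = 36
  host 2: 36 = 36
  host 3: 33 = 33
  host 4: 32 = 32
  host 5: 31 + 6 = 37
  host 6: 31 = 31
  host 7: 26 + 10 = 36
  host 8: 25 + 9 = 34
  host 9: 23 = 23
  host 10: 18 + 16 = 34
Every load is within 37 GB, so 10 hosts suffice.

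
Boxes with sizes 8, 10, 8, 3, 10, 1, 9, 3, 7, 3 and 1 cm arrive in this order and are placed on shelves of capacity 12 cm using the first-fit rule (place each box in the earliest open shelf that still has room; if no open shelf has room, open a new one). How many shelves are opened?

  8 → shelf 1 (new)  [load 8/12]
  10 → shelf 2 (new)  [load 10/12]
  8 → shelf 3 (new)  [load 8/12]
  3 → shelf 1  [load 11/12]
  10 → shelf 4 (new)  [load 10/12]
  1 → shelf 1  [load 12/12]
  9 → shelf 5 (new)  [load 9/12]
  3 → shelf 3  [load 11/12]
  7 → shelf 6 (new)  [load 7/12]
  3 → shelf 5  [load 12/12]
  1 → shelf 2  [load 11/12]
6 shelves opened.

6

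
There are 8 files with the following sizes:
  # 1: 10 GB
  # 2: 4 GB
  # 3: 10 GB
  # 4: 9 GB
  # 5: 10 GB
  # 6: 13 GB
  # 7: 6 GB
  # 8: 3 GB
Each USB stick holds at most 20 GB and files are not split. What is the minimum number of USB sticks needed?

4

Total = 13 + 10 + 10 + 10 + 9 + 6 + 4 + 3 = 65 GB.
Lower bound: ⌈65/20⌉ = 4 USB sticks.
A packing using 4 USB sticks:
  USB stick 1: 13 + 6 = 19
  USB stick 2: 10 + 10 = 20
  USB stick 3: 10 + 9 = 19
  USB stick 4: 4 + 3 = 7
This matches the lower bound, so 4 is optimal.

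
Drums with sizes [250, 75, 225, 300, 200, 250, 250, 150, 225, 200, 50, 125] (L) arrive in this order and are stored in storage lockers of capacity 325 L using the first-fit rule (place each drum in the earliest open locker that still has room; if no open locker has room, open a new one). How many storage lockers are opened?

9

  250 → locker 1 (new)  [load 250/325]
  75 → locker 1  [load 325/325]
  225 → locker 2 (new)  [load 225/325]
  300 → locker 3 (new)  [load 300/325]
  200 → locker 4 (new)  [load 200/325]
  250 → locker 5 (new)  [load 250/325]
  250 → locker 6 (new)  [load 250/325]
  150 → locker 7 (new)  [load 150/325]
  225 → locker 8 (new)  [load 225/325]
  200 → locker 9 (new)  [load 200/325]
  50 → locker 2  [load 275/325]
  125 → locker 4  [load 325/325]
9 storage lockers opened.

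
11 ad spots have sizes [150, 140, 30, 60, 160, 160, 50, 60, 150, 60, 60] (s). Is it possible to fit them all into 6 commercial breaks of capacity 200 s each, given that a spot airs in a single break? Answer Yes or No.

A valid assignment using 6 commercial breaks:
  break 1: 160 + 30 = 190
  break 2: 160 = 160
  break 3: 150 + 50 = 200
  break 4: 150 = 150
  break 5: 140 + 60 = 200
  break 6: 60 + 60 + 60 = 180
Every load is within 200 s, so 6 commercial breaks suffice.

Yes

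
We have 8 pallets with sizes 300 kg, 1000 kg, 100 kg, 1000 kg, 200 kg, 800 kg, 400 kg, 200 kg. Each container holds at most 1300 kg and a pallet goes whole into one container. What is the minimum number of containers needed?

Total = 1000 + 1000 + 800 + 400 + 300 + 200 + 200 + 100 = 4000 kg.
Lower bound: ⌈4000/1300⌉ = 4 containers.
A packing using 4 containers:
  container 1: 1000 + 300 = 1300
  container 2: 1000 + 200 + 100 = 1300
  container 3: 800 + 400 = 1200
  container 4: 200 = 200
This matches the lower bound, so 4 is optimal.

4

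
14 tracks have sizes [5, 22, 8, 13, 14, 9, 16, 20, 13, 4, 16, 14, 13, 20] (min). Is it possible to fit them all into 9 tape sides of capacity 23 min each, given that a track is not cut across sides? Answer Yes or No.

No

Total = 187 min; ⌈187/23⌉ = 9.
10 tracks each exceed half the capacity and cannot share a side, forcing at least 10 tape sides.
At least 10 tape sides are required, but only 9 are allowed.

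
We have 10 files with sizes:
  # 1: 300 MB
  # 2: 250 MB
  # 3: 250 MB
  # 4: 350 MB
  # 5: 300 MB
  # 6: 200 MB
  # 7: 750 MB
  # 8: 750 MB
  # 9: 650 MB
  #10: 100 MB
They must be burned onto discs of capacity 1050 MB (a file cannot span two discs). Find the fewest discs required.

4

Total = 750 + 750 + 650 + 350 + 300 + 300 + 250 + 250 + 200 + 100 = 3900 MB.
Lower bound: ⌈3900/1050⌉ = 4 discs.
A packing using 4 discs:
  disc 1: 750 + 300 = 1050
  disc 2: 750 + 300 = 1050
  disc 3: 650 + 350 = 1000
  disc 4: 250 + 250 + 200 + 100 = 800
This matches the lower bound, so 4 is optimal.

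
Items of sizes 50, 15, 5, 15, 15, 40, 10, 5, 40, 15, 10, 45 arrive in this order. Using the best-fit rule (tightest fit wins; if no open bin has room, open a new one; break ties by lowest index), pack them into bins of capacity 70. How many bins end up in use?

4

  50 → bin 1 (new)  [load 50/70]
  15 → bin 1  [load 65/70]
  5 → bin 1  [load 70/70]
  15 → bin 2 (new)  [load 15/70]
  15 → bin 2  [load 30/70]
  40 → bin 2  [load 70/70]
  10 → bin 3 (new)  [load 10/70]
  5 → bin 3  [load 15/70]
  40 → bin 3  [load 55/70]
  15 → bin 3  [load 70/70]
  10 → bin 4 (new)  [load 10/70]
  45 → bin 4  [load 55/70]
4 bins opened.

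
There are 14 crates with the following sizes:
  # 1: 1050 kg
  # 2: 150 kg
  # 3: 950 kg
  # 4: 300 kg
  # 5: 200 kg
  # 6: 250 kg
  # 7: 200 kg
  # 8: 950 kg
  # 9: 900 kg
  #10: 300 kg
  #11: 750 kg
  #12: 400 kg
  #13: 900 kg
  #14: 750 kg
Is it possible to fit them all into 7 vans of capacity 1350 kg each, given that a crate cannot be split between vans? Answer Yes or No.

Yes

A valid assignment using 7 vans:
  van 1: 1050 + 300 = 1350
  van 2: 950 + 400 = 1350
  van 3: 950 + 300 = 1250
  van 4: 900 + 250 + 200 = 1350
  van 5: 900 + 200 + 150 = 1250
  van 6: 750 = 750
  van 7: 750 = 750
Every load is within 1350 kg, so 7 vans suffice.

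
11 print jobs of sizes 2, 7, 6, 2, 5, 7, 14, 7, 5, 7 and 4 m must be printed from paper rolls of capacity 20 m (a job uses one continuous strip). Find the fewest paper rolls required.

Total = 14 + 7 + 7 + 7 + 7 + 6 + 5 + 5 + 4 + 2 + 2 = 66 m.
Lower bound: ⌈66/20⌉ = 4 paper rolls.
A packing using 4 paper rolls:
  roll 1: 14 + 6 = 20
  roll 2: 7 + 7 + 5 = 19
  roll 3: 7 + 7 + 5 = 19
  roll 4: 4 + 2 + 2 = 8
This matches the lower bound, so 4 is optimal.

4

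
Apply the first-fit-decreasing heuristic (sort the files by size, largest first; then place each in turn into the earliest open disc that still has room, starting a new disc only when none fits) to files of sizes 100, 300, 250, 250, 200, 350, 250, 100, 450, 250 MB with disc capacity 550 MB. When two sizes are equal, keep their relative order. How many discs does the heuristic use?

5

Sorted descending: 450, 350, 300, 250, 250, 250, 250, 200, 100, 100.
  450 → disc 1 (new)  [load 450/550]
  350 → disc 2 (new)  [load 350/550]
  300 → disc 3 (new)  [load 300/550]
  250 → disc 3  [load 550/550]
  250 → disc 4 (new)  [load 250/550]
  250 → disc 4  [load 500/550]
  250 → disc 5 (new)  [load 250/550]
  200 → disc 2  [load 550/550]
  100 → disc 1  [load 550/550]
  100 → disc 5  [load 350/550]
5 discs opened.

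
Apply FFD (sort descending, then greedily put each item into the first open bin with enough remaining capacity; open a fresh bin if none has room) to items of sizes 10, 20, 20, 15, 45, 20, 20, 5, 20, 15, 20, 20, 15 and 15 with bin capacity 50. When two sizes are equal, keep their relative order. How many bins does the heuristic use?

Sorted descending: 45, 20, 20, 20, 20, 20, 20, 20, 15, 15, 15, 15, 10, 5.
  45 → bin 1 (new)  [load 45/50]
  20 → bin 2 (new)  [load 20/50]
  20 → bin 2  [load 40/50]
  20 → bin 3 (new)  [load 20/50]
  20 → bin 3  [load 40/50]
  20 → bin 4 (new)  [load 20/50]
  20 → bin 4  [load 40/50]
  20 → bin 5 (new)  [load 20/50]
  15 → bin 5  [load 35/50]
  15 → bin 5  [load 50/50]
  15 → bin 6 (new)  [load 15/50]
  15 → bin 6  [load 30/50]
  10 → bin 2  [load 50/50]
  5 → bin 1  [load 50/50]
6 bins opened.

6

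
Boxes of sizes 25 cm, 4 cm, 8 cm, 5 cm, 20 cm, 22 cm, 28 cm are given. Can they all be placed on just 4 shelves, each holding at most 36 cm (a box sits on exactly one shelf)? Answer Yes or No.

A valid assignment using 4 shelves:
  shelf 1: 28 + 8 = 36
  shelf 2: 25 + 5 + 4 = 34
  shelf 3: 22 = 22
  shelf 4: 20 = 20
Every load is within 36 cm, so 4 shelves suffice.

Yes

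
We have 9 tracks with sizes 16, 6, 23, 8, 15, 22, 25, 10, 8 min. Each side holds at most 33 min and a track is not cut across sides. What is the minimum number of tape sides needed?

5

Total = 25 + 23 + 22 + 16 + 15 + 10 + 8 + 8 + 6 = 133 min.
Lower bound: ⌈133/33⌉ = 5 tape sides.
A packing using 5 tape sides:
  side 1: 25 + 8 = 33
  side 2: 23 + 10 = 33
  side 3: 22 + 8 = 30
  side 4: 16 + 15 = 31
  side 5: 6 = 6
This matches the lower bound, so 5 is optimal.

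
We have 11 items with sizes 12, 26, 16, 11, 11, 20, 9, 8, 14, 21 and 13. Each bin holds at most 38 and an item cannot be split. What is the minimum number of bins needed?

Total = 26 + 21 + 20 + 16 + 14 + 13 + 12 + 11 + 11 + 9 + 8 = 161.
Lower bound: ⌈161/38⌉ = 5 bins.
A packing using 5 bins:
  bin 1: 26 + 12 = 38
  bin 2: 21 + 16 = 37
  bin 3: 20 + 14 = 34
  bin 4: 13 + 11 + 11 = 35
  bin 5: 9 + 8 = 17
This matches the lower bound, so 5 is optimal.

5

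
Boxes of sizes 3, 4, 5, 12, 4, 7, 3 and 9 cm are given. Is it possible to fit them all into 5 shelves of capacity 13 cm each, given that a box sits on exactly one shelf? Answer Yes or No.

Yes

A valid assignment using 4 shelves:
  shelf 1: 12 = 12
  shelf 2: 9 + 4 = 13
  shelf 3: 7 + 5 = 12
  shelf 4: 4 + 3 + 3 = 10
That uses only 4 ≤ 5, so 5 shelves are enough.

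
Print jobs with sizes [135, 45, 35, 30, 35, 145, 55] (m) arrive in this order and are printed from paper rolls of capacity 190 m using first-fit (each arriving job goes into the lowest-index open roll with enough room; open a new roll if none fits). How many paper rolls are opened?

  135 → roll 1 (new)  [load 135/190]
  45 → roll 1  [load 180/190]
  35 → roll 2 (new)  [load 35/190]
  30 → roll 2  [load 65/190]
  35 → roll 2  [load 100/190]
  145 → roll 3 (new)  [load 145/190]
  55 → roll 2  [load 155/190]
3 paper rolls opened.

3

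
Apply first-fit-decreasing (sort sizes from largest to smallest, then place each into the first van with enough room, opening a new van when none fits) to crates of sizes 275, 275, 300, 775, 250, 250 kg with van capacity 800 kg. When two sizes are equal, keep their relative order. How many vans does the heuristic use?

3

Sorted descending: 775, 300, 275, 275, 250, 250.
  775 → van 1 (new)  [load 775/800]
  300 → van 2 (new)  [load 300/800]
  275 → van 2  [load 575/800]
  275 → van 3 (new)  [load 275/800]
  250 → van 3  [load 525/800]
  250 → van 3  [load 775/800]
3 vans opened.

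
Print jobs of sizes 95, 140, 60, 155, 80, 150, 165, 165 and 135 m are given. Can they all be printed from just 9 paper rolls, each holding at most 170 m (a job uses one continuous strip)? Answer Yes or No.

A valid assignment using 8 paper rolls:
  roll 1: 165 = 165
  roll 2: 165 = 165
  roll 3: 155 = 155
  roll 4: 150 = 150
  roll 5: 140 = 140
  roll 6: 135 = 135
  roll 7: 95 + 60 = 155
  roll 8: 80 = 80
That uses only 8 ≤ 9, so 9 paper rolls are enough.

Yes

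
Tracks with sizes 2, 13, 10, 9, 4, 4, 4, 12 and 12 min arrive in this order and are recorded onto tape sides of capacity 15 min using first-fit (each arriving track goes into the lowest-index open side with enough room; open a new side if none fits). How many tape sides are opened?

6

  2 → side 1 (new)  [load 2/15]
  13 → side 1  [load 15/15]
  10 → side 2 (new)  [load 10/15]
  9 → side 3 (new)  [load 9/15]
  4 → side 2  [load 14/15]
  4 → side 3  [load 13/15]
  4 → side 4 (new)  [load 4/15]
  12 → side 5 (new)  [load 12/15]
  12 → side 6 (new)  [load 12/15]
6 tape sides opened.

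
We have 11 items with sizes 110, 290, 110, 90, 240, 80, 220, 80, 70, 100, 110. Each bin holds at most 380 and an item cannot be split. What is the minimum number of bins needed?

5

Total = 290 + 240 + 220 + 110 + 110 + 110 + 100 + 90 + 80 + 80 + 70 = 1500.
Lower bound: ⌈1500/380⌉ = 4 bins.
A packing using 5 bins:
  bin 1: 290 + 90 = 380
  bin 2: 240 + 110 = 350
  bin 3: 220 + 110 = 330
  bin 4: 110 + 100 + 80 + 80 = 370
  bin 5: 70 = 70
No arrangement into 4 bins stays within capacity, so 5 is optimal.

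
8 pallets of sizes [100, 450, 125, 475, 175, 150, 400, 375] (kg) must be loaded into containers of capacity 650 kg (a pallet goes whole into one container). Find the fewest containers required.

4

Total = 475 + 450 + 400 + 375 + 175 + 150 + 125 + 100 = 2250 kg.
Lower bound: ⌈2250/650⌉ = 4 containers.
A packing using 4 containers:
  container 1: 475 + 175 = 650
  container 2: 450 + 150 = 600
  container 3: 400 + 125 + 100 = 625
  container 4: 375 = 375
This matches the lower bound, so 4 is optimal.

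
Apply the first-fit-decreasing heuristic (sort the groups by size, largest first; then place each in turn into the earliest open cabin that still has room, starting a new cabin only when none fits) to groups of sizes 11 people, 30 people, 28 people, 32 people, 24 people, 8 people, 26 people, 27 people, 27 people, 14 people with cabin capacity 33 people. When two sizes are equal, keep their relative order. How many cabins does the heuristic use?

8

Sorted descending: 32, 30, 28, 27, 27, 26, 24, 14, 11, 8.
  32 → cabin 1 (new)  [load 32/33]
  30 → cabin 2 (new)  [load 30/33]
  28 → cabin 3 (new)  [load 28/33]
  27 → cabin 4 (new)  [load 27/33]
  27 → cabin 5 (new)  [load 27/33]
  26 → cabin 6 (new)  [load 26/33]
  24 → cabin 7 (new)  [load 24/33]
  14 → cabin 8 (new)  [load 14/33]
  11 → cabin 8  [load 25/33]
  8 → cabin 7  [load 32/33]
8 cabins opened.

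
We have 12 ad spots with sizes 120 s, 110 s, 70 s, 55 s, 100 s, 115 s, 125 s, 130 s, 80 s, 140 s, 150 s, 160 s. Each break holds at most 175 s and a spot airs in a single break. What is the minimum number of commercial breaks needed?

Total = 160 + 150 + 140 + 130 + 125 + 120 + 115 + 110 + 100 + 80 + 70 + 55 = 1355 s.
Lower bound: ⌈1355/175⌉ = 8 commercial breaks.
Also, 9 ad spots each exceed 175/2 s, and no two of those can share a break, so at least 9 commercial breaks are needed.
A packing using 10 commercial breaks:
  break 1: 160 = 160
  break 2: 150 = 150
  break 3: 140 = 140
  break 4: 130 = 130
  break 5: 125 = 125
  break 6: 120 + 55 = 175
  break 7: 115 = 115
  break 8: 110 = 110
  break 9: 100 + 70 = 170
  break 10: 80 = 80
No arrangement into 9 commercial breaks stays within capacity, so 10 is optimal.

10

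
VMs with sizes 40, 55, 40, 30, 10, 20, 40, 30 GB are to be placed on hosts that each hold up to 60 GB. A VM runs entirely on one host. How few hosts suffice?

Total = 55 + 40 + 40 + 40 + 30 + 30 + 20 + 10 = 265 GB.
Lower bound: ⌈265/60⌉ = 5 hosts.
A packing using 5 hosts:
  host 1: 55 = 55
  host 2: 40 + 20 = 60
  host 3: 40 + 10 = 50
  host 4: 40 = 40
  host 5: 30 + 30 = 60
This matches the lower bound, so 5 is optimal.

5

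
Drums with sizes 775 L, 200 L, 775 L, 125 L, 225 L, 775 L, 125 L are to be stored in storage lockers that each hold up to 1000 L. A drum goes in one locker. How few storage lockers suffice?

Total = 775 + 775 + 775 + 225 + 200 + 125 + 125 = 3000 L.
Lower bound: ⌈3000/1000⌉ = 3 storage lockers.
A packing using 4 storage lockers:
  locker 1: 775 + 225 = 1000
  locker 2: 775 + 200 = 975
  locker 3: 775 + 125 = 900
  locker 4: 125 = 125
No arrangement into 3 storage lockers stays within capacity, so 4 is optimal.

4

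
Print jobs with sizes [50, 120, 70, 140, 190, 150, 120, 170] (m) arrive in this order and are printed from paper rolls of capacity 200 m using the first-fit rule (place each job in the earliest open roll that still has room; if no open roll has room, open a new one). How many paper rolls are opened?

  50 → roll 1 (new)  [load 50/200]
  120 → roll 1  [load 170/200]
  70 → roll 2 (new)  [load 70/200]
  140 → roll 3 (new)  [load 140/200]
  190 → roll 4 (new)  [load 190/200]
  150 → roll 5 (new)  [load 150/200]
  120 → roll 2  [load 190/200]
  170 → roll 6 (new)  [load 170/200]
6 paper rolls opened.

6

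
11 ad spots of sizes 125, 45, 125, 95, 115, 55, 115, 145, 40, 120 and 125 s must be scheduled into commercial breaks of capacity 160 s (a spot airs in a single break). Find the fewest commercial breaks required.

8

Total = 145 + 125 + 125 + 125 + 120 + 115 + 115 + 95 + 55 + 45 + 40 = 1105 s.
Lower bound: ⌈1105/160⌉ = 7 commercial breaks.
Also, 8 ad spots each exceed 80 s, and no two of those can share a break, so at least 8 commercial breaks are needed.
A packing using 8 commercial breaks:
  break 1: 145 = 145
  break 2: 125 = 125
  break 3: 125 = 125
  break 4: 125 = 125
  break 5: 120 + 40 = 160
  break 6: 115 + 45 = 160
  break 7: 115 = 115
  break 8: 95 + 55 = 150
This matches the lower bound, so 8 is optimal.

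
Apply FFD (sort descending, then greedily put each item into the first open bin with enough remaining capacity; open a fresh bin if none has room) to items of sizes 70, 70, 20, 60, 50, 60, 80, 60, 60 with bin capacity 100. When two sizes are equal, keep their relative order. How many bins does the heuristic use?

Sorted descending: 80, 70, 70, 60, 60, 60, 60, 50, 20.
  80 → bin 1 (new)  [load 80/100]
  70 → bin 2 (new)  [load 70/100]
  70 → bin 3 (new)  [load 70/100]
  60 → bin 4 (new)  [load 60/100]
  60 → bin 5 (new)  [load 60/100]
  60 → bin 6 (new)  [load 60/100]
  60 → bin 7 (new)  [load 60/100]
  50 → bin 8 (new)  [load 50/100]
  20 → bin 1  [load 100/100]
8 bins opened.

8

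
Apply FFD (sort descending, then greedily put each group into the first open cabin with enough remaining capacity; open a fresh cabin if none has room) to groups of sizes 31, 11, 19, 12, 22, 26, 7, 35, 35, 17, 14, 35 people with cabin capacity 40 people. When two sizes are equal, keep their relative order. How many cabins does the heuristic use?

Sorted descending: 35, 35, 35, 31, 26, 22, 19, 17, 14, 12, 11, 7.
  35 → cabin 1 (new)  [load 35/40]
  35 → cabin 2 (new)  [load 35/40]
  35 → cabin 3 (new)  [load 35/40]
  31 → cabin 4 (new)  [load 31/40]
  26 → cabin 5 (new)  [load 26/40]
  22 → cabin 6 (new)  [load 22/40]
  19 → cabin 7 (new)  [load 19/40]
  17 → cabin 6  [load 39/40]
  14 → cabin 5  [load 40/40]
  12 → cabin 7  [load 31/40]
  11 → cabin 8 (new)  [load 11/40]
  7 → cabin 4  [load 38/40]
8 cabins opened.

8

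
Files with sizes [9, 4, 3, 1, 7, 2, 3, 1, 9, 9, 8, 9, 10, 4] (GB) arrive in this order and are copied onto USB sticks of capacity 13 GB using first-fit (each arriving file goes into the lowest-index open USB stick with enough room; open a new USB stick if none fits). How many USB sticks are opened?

  9 → USB stick 1 (new)  [load 9/13]
  4 → USB stick 1  [load 13/13]
  3 → USB stick 2 (new)  [load 3/13]
  1 → USB stick 2  [load 4/13]
  7 → USB stick 2  [load 11/13]
  2 → USB stick 2  [load 13/13]
  3 → USB stick 3 (new)  [load 3/13]
  1 → USB stick 3  [load 4/13]
  9 → USB stick 3  [load 13/13]
  9 → USB stick 4 (new)  [load 9/13]
  8 → USB stick 5 (new)  [load 8/13]
  9 → USB stick 6 (new)  [load 9/13]
  10 → USB stick 7 (new)  [load 10/13]
  4 → USB stick 4  [load 13/13]
7 USB sticks opened.

7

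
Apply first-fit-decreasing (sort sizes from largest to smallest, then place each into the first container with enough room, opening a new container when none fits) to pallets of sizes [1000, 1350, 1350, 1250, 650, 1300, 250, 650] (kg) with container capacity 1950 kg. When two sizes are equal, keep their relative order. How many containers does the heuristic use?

Sorted descending: 1350, 1350, 1300, 1250, 1000, 650, 650, 250.
  1350 → container 1 (new)  [load 1350/1950]
  1350 → container 2 (new)  [load 1350/1950]
  1300 → container 3 (new)  [load 1300/1950]
  1250 → container 4 (new)  [load 1250/1950]
  1000 → container 5 (new)  [load 1000/1950]
  650 → container 3  [load 1950/1950]
  650 → container 4  [load 1900/1950]
  250 → container 1  [load 1600/1950]
5 containers opened.

5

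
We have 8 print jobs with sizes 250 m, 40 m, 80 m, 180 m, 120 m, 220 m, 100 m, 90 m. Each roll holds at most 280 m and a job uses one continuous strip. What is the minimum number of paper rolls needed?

Total = 250 + 220 + 180 + 120 + 100 + 90 + 80 + 40 = 1080 m.
Lower bound: ⌈1080/280⌉ = 4 paper rolls.
A packing using 5 paper rolls:
  roll 1: 250 = 250
  roll 2: 220 + 40 = 260
  roll 3: 180 + 100 = 280
  roll 4: 120 + 90 = 210
  roll 5: 80 = 80
No arrangement into 4 paper rolls stays within capacity, so 5 is optimal.

5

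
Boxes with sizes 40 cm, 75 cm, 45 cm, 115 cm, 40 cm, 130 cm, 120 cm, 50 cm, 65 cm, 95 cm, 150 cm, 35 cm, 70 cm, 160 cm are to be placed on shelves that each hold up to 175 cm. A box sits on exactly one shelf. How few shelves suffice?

8

Total = 160 + 150 + 130 + 120 + 115 + 95 + 75 + 70 + 65 + 50 + 45 + 40 + 40 + 35 = 1190 cm.
Lower bound: ⌈1190/175⌉ = 7 shelves.
A packing using 8 shelves:
  shelf 1: 160 = 160
  shelf 2: 150 = 150
  shelf 3: 130 + 45 = 175
  shelf 4: 120 + 50 = 170
  shelf 5: 115 + 40 = 155
  shelf 6: 95 + 75 = 170
  shelf 7: 70 + 65 + 40 = 175
  shelf 8: 35 = 35
No arrangement into 7 shelves stays within capacity, so 8 is optimal.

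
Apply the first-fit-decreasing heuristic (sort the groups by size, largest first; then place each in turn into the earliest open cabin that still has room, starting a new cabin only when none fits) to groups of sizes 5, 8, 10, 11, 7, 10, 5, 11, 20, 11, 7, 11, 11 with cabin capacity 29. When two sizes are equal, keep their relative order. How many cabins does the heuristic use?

Sorted descending: 20, 11, 11, 11, 11, 11, 10, 10, 8, 7, 7, 5, 5.
  20 → cabin 1 (new)  [load 20/29]
  11 → cabin 2 (new)  [load 11/29]
  11 → cabin 2  [load 22/29]
  11 → cabin 3 (new)  [load 11/29]
  11 → cabin 3  [load 22/29]
  11 → cabin 4 (new)  [load 11/29]
  10 → cabin 4  [load 21/29]
  10 → cabin 5 (new)  [load 10/29]
  8 → cabin 1  [load 28/29]
  7 → cabin 2  [load 29/29]
  7 → cabin 3  [load 29/29]
  5 → cabin 4  [load 26/29]
  5 → cabin 5  [load 15/29]
5 cabins opened.

5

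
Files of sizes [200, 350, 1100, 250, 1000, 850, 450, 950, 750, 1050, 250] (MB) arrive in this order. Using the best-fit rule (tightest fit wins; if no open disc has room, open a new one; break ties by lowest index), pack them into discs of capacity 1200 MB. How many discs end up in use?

7

  200 → disc 1 (new)  [load 200/1200]
  350 → disc 1  [load 550/1200]
  1100 → disc 2 (new)  [load 1100/1200]
  250 → disc 1  [load 800/1200]
  1000 → disc 3 (new)  [load 1000/1200]
  850 → disc 4 (new)  [load 850/1200]
  450 → disc 5 (new)  [load 450/1200]
  950 → disc 6 (new)  [load 950/1200]
  750 → disc 5  [load 1200/1200]
  1050 → disc 7 (new)  [load 1050/1200]
  250 → disc 6  [load 1200/1200]
7 discs opened.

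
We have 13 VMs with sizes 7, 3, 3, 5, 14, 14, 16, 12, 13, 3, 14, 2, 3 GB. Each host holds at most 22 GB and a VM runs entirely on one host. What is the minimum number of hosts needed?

6

Total = 16 + 14 + 14 + 14 + 13 + 12 + 7 + 5 + 3 + 3 + 3 + 3 + 2 = 109 GB.
Lower bound: ⌈109/22⌉ = 5 hosts.
Also, 6 VMs each exceed 11 GB, and no two of those can share a host, so at least 6 hosts are needed.
A packing using 6 hosts:
  host 1: 16 + 5 = 21
  host 2: 14 + 7 = 21
  host 3: 14 + 3 + 3 + 2 = 22
  host 4: 14 + 3 + 3 = 20
  host 5: 13 = 13
  host 6: 12 = 12
This matches the lower bound, so 6 is optimal.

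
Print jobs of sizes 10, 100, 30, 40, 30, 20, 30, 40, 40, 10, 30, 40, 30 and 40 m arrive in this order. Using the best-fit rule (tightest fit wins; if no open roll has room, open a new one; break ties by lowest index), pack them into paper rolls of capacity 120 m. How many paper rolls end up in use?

  10 → roll 1 (new)  [load 10/120]
  100 → roll 1  [load 110/120]
  30 → roll 2 (new)  [load 30/120]
  40 → roll 2  [load 70/120]
  30 → roll 2  [load 100/120]
  20 → roll 2  [load 120/120]
  30 → roll 3 (new)  [load 30/120]
  40 → roll 3  [load 70/120]
  40 → roll 3  [load 110/120]
  10 → roll 1  [load 120/120]
  30 → roll 4 (new)  [load 30/120]
  40 → roll 4  [load 70/120]
  30 → roll 4  [load 100/120]
  40 → roll 5 (new)  [load 40/120]
5 paper rolls opened.

5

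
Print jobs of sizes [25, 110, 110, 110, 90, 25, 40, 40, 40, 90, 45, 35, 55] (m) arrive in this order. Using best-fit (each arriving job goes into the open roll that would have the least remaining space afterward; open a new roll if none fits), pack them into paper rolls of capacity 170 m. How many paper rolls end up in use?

6

  25 → roll 1 (new)  [load 25/170]
  110 → roll 1  [load 135/170]
  110 → roll 2 (new)  [load 110/170]
  110 → roll 3 (new)  [load 110/170]
  90 → roll 4 (new)  [load 90/170]
  25 → roll 1  [load 160/170]
  40 → roll 2  [load 150/170]
  40 → roll 3  [load 150/170]
  40 → roll 4  [load 130/170]
  90 → roll 5 (new)  [load 90/170]
  45 → roll 5  [load 135/170]
  35 → roll 5  [load 170/170]
  55 → roll 6 (new)  [load 55/170]
6 paper rolls opened.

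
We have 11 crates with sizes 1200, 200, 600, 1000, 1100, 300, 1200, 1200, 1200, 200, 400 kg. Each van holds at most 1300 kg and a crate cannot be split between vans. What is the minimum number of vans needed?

Total = 1200 + 1200 + 1200 + 1200 + 1100 + 1000 + 600 + 400 + 300 + 200 + 200 = 8600 kg.
Lower bound: ⌈8600/1300⌉ = 7 vans.
A packing using 7 vans:
  van 1: 1200 = 1200
  van 2: 1200 = 1200
  van 3: 1200 = 1200
  van 4: 1200 = 1200
  van 5: 1100 + 200 = 1300
  van 6: 1000 + 300 = 1300
  van 7: 600 + 400 + 200 = 1200
This matches the lower bound, so 7 is optimal.

7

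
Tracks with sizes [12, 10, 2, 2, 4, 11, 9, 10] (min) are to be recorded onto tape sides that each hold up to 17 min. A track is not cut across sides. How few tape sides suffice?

Total = 12 + 11 + 10 + 10 + 9 + 4 + 2 + 2 = 60 min.
Lower bound: ⌈60/17⌉ = 4 tape sides.
Also, 5 tracks each exceed 17/2 min, and no two of those can share a side, so at least 5 tape sides are needed.
A packing using 5 tape sides:
  side 1: 12 + 4 = 16
  side 2: 11 + 2 + 2 = 15
  side 3: 10 = 10
  side 4: 10 = 10
  side 5: 9 = 9
This matches the lower bound, so 5 is optimal.

5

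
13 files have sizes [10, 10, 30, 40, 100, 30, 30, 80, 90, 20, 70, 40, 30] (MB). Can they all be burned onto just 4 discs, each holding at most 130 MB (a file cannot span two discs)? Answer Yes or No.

No

Total = 580 MB; ⌈580/130⌉ = 5.
At least 5 discs are required, but only 4 are allowed.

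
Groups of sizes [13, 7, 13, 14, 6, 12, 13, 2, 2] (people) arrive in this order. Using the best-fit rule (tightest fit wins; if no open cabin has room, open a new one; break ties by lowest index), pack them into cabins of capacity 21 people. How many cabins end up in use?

  13 → cabin 1 (new)  [load 13/21]
  7 → cabin 1  [load 20/21]
  13 → cabin 2 (new)  [load 13/21]
  14 → cabin 3 (new)  [load 14/21]
  6 → cabin 3  [load 20/21]
  12 → cabin 4 (new)  [load 12/21]
  13 → cabin 5 (new)  [load 13/21]
  2 → cabin 2  [load 15/21]
  2 → cabin 2  [load 17/21]
5 cabins opened.

5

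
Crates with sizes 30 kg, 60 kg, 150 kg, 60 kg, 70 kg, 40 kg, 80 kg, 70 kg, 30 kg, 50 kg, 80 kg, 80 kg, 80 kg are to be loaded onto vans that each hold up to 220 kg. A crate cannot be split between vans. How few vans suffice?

4

Total = 150 + 80 + 80 + 80 + 80 + 70 + 70 + 60 + 60 + 50 + 40 + 30 + 30 = 880 kg.
Lower bound: ⌈880/220⌉ = 4 vans.
A packing using 4 vans:
  van 1: 150 + 70 = 220
  van 2: 80 + 80 + 60 = 220
  van 3: 80 + 80 + 60 = 220
  van 4: 70 + 50 + 40 + 30 + 30 = 220
This matches the lower bound, so 4 is optimal.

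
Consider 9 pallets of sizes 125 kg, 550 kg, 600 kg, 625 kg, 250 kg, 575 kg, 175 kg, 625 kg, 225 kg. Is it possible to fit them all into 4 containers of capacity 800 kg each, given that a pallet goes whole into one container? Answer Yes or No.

Total = 3750 kg; ⌈3750/800⌉ = 5.
At least 5 containers are required, but only 4 are allowed.

No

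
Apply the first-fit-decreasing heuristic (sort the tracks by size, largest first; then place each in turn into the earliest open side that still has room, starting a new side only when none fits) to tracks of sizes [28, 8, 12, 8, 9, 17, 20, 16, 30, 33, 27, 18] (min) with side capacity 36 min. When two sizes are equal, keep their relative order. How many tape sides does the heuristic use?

7

Sorted descending: 33, 30, 28, 27, 20, 18, 17, 16, 12, 9, 8, 8.
  33 → side 1 (new)  [load 33/36]
  30 → side 2 (new)  [load 30/36]
  28 → side 3 (new)  [load 28/36]
  27 → side 4 (new)  [load 27/36]
  20 → side 5 (new)  [load 20/36]
  18 → side 6 (new)  [load 18/36]
  17 → side 6  [load 35/36]
  16 → side 5  [load 36/36]
  12 → side 7 (new)  [load 12/36]
  9 → side 4  [load 36/36]
  8 → side 3  [load 36/36]
  8 → side 7  [load 20/36]
7 tape sides opened.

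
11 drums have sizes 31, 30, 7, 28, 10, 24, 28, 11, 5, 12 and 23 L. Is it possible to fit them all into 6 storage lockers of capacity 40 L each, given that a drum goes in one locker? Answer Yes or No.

A valid assignment using 6 storage lockers:
  locker 1: 31 + 7 = 38
  locker 2: 30 + 10 = 40
  locker 3: 28 + 12 = 40
  locker 4: 28 + 11 = 39
  locker 5: 24 + 5 = 29
  locker 6: 23 = 23
Every load is within 40 L, so 6 storage lockers suffice.

Yes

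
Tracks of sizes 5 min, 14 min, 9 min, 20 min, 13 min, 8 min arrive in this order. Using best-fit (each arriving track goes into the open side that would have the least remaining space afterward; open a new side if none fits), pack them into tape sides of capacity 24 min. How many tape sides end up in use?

4

  5 → side 1 (new)  [load 5/24]
  14 → side 1  [load 19/24]
  9 → side 2 (new)  [load 9/24]
  20 → side 3 (new)  [load 20/24]
  13 → side 2  [load 22/24]
  8 → side 4 (new)  [load 8/24]
4 tape sides opened.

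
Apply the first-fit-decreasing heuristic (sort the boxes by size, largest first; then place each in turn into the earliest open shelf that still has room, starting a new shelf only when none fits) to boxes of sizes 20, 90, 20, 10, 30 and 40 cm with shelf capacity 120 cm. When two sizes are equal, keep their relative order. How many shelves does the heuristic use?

2

Sorted descending: 90, 40, 30, 20, 20, 10.
  90 → shelf 1 (new)  [load 90/120]
  40 → shelf 2 (new)  [load 40/120]
  30 → shelf 1  [load 120/120]
  20 → shelf 2  [load 60/120]
  20 → shelf 2  [load 80/120]
  10 → shelf 2  [load 90/120]
2 shelves opened.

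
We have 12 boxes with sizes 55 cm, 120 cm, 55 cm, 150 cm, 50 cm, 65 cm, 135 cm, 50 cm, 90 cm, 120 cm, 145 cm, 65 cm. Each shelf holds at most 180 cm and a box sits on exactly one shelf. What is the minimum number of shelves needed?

7

Total = 150 + 145 + 135 + 120 + 120 + 90 + 65 + 65 + 55 + 55 + 50 + 50 = 1100 cm.
Lower bound: ⌈1100/180⌉ = 7 shelves.
A packing using 7 shelves:
  shelf 1: 150 = 150
  shelf 2: 145 = 145
  shelf 3: 135 = 135
  shelf 4: 120 + 55 = 175
  shelf 5: 120 + 55 = 175
  shelf 6: 90 + 65 = 155
  shelf 7: 65 + 50 + 50 = 165
This matches the lower bound, so 7 is optimal.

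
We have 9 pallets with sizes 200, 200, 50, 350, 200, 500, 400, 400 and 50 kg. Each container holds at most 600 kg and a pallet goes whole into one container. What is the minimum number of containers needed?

Total = 500 + 400 + 400 + 350 + 200 + 200 + 200 + 50 + 50 = 2350 kg.
Lower bound: ⌈2350/600⌉ = 4 containers.
A packing using 4 containers:
  container 1: 500 + 50 + 50 = 600
  container 2: 400 + 200 = 600
  container 3: 400 + 200 = 600
  container 4: 350 + 200 = 550
This matches the lower bound, so 4 is optimal.

4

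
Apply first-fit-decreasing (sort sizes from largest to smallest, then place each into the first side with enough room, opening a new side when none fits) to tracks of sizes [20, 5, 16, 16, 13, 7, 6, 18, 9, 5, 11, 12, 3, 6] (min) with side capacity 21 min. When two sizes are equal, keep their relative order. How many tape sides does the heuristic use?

8

Sorted descending: 20, 18, 16, 16, 13, 12, 11, 9, 7, 6, 6, 5, 5, 3.
  20 → side 1 (new)  [load 20/21]
  18 → side 2 (new)  [load 18/21]
  16 → side 3 (new)  [load 16/21]
  16 → side 4 (new)  [load 16/21]
  13 → side 5 (new)  [load 13/21]
  12 → side 6 (new)  [load 12/21]
  11 → side 7 (new)  [load 11/21]
  9 → side 6  [load 21/21]
  7 → side 5  [load 20/21]
  6 → side 7  [load 17/21]
  6 → side 8 (new)  [load 6/21]
  5 → side 3  [load 21/21]
  5 → side 4  [load 21/21]
  3 → side 2  [load 21/21]
8 tape sides opened.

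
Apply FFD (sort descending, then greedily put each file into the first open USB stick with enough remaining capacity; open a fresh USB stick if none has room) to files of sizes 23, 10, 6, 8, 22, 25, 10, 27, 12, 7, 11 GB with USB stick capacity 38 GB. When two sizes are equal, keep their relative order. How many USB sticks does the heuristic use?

Sorted descending: 27, 25, 23, 22, 12, 11, 10, 10, 8, 7, 6.
  27 → USB stick 1 (new)  [load 27/38]
  25 → USB stick 2 (new)  [load 25/38]
  23 → USB stick 3 (new)  [load 23/38]
  22 → USB stick 4 (new)  [load 22/38]
  12 → USB stick 2  [load 37/38]
  11 → USB stick 1  [load 38/38]
  10 → USB stick 3  [load 33/38]
  10 → USB stick 4  [load 32/38]
  8 → USB stick 5 (new)  [load 8/38]
  7 → USB stick 5  [load 15/38]
  6 → USB stick 4  [load 38/38]
5 USB sticks opened.

5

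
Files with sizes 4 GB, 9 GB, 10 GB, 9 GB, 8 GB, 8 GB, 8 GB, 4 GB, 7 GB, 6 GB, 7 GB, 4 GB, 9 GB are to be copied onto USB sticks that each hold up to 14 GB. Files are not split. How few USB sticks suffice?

Total = 10 + 9 + 9 + 9 + 8 + 8 + 8 + 7 + 7 + 6 + 4 + 4 + 4 = 93 GB.
Lower bound: ⌈93/14⌉ = 7 USB sticks.
A packing using 8 USB sticks:
  USB stick 1: 10 + 4 = 14
  USB stick 2: 9 + 4 = 13
  USB stick 3: 9 + 4 = 13
  USB stick 4: 9 = 9
  USB stick 5: 8 + 6 = 14
  USB stick 6: 8 = 8
  USB stick 7: 8 = 8
  USB stick 8: 7 + 7 = 14
No arrangement into 7 USB sticks stays within capacity, so 8 is optimal.

8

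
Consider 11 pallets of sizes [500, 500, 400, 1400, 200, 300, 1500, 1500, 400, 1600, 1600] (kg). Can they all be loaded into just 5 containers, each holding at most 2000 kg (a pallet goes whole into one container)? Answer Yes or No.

Yes

A valid assignment using 5 containers:
  container 1: 1600 + 400 = 2000
  container 2: 1600 + 400 = 2000
  container 3: 1500 + 500 = 2000
  container 4: 1500 + 500 = 2000
  container 5: 1400 + 300 + 200 = 1900
Every load is within 2000 kg, so 5 containers suffice.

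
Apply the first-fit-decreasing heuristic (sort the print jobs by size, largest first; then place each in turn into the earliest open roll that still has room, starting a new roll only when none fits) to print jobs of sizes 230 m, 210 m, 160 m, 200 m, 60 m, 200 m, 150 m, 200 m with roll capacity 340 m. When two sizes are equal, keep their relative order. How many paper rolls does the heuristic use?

6

Sorted descending: 230, 210, 200, 200, 200, 160, 150, 60.
  230 → roll 1 (new)  [load 230/340]
  210 → roll 2 (new)  [load 210/340]
  200 → roll 3 (new)  [load 200/340]
  200 → roll 4 (new)  [load 200/340]
  200 → roll 5 (new)  [load 200/340]
  160 → roll 6 (new)  [load 160/340]
  150 → roll 6  [load 310/340]
  60 → roll 1  [load 290/340]
6 paper rolls opened.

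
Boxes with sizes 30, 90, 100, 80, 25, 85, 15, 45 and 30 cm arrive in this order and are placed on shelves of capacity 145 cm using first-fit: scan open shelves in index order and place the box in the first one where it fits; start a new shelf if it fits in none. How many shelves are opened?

  30 → shelf 1 (new)  [load 30/145]
  90 → shelf 1  [load 120/145]
  100 → shelf 2 (new)  [load 100/145]
  80 → shelf 3 (new)  [load 80/145]
  25 → shelf 1  [load 145/145]
  85 → shelf 4 (new)  [load 85/145]
  15 → shelf 2  [load 115/145]
  45 → shelf 3  [load 125/145]
  30 → shelf 2  [load 145/145]
4 shelves opened.

4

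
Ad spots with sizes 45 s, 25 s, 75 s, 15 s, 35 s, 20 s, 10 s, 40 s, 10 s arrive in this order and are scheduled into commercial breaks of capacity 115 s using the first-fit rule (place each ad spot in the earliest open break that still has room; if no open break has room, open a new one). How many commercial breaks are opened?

  45 → break 1 (new)  [load 45/115]
  25 → break 1  [load 70/115]
  75 → break 2 (new)  [load 75/115]
  15 → break 1  [load 85/115]
  35 → break 2  [load 110/115]
  20 → break 1  [load 105/115]
  10 → break 1  [load 115/115]
  40 → break 3 (new)  [load 40/115]
  10 → break 3  [load 50/115]
3 commercial breaks opened.

3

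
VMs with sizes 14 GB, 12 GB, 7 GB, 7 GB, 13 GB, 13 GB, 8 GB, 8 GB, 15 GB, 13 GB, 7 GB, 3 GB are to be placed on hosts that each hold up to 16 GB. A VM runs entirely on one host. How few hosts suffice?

9

Total = 15 + 14 + 13 + 13 + 13 + 12 + 8 + 8 + 7 + 7 + 7 + 3 = 120 GB.
Lower bound: ⌈120/16⌉ = 8 hosts.
A packing using 9 hosts:
  host 1: 15 = 15
  host 2: 14 = 14
  host 3: 13 + 3 = 16
  host 4: 13 = 13
  host 5: 13 = 13
  host 6: 12 = 12
  host 7: 8 + 8 = 16
  host 8: 7 + 7 = 14
  host 9: 7 = 7
No arrangement into 8 hosts stays within capacity, so 9 is optimal.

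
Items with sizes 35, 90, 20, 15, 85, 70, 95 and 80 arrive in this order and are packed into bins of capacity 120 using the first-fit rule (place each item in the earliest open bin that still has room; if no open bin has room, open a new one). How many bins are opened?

  35 → bin 1 (new)  [load 35/120]
  90 → bin 2 (new)  [load 90/120]
  20 → bin 1  [load 55/120]
  15 → bin 1  [load 70/120]
  85 → bin 3 (new)  [load 85/120]
  70 → bin 4 (new)  [load 70/120]
  95 → bin 5 (new)  [load 95/120]
  80 → bin 6 (new)  [load 80/120]
6 bins opened.

6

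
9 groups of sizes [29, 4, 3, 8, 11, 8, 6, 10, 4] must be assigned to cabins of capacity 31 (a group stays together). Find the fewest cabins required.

3

Total = 29 + 11 + 10 + 8 + 8 + 6 + 4 + 4 + 3 = 83.
Lower bound: ⌈83/31⌉ = 3 cabins.
A packing using 3 cabins:
  cabin 1: 29 = 29
  cabin 2: 11 + 10 + 8 = 29
  cabin 3: 8 + 6 + 4 + 4 + 3 = 25
This matches the lower bound, so 3 is optimal.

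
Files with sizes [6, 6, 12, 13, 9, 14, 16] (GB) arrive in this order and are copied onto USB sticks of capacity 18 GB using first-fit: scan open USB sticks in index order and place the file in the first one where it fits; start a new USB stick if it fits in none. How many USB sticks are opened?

6

  6 → USB stick 1 (new)  [load 6/18]
  6 → USB stick 1  [load 12/18]
  12 → USB stick 2 (new)  [load 12/18]
  13 → USB stick 3 (new)  [load 13/18]
  9 → USB stick 4 (new)  [load 9/18]
  14 → USB stick 5 (new)  [load 14/18]
  16 → USB stick 6 (new)  [load 16/18]
6 USB sticks opened.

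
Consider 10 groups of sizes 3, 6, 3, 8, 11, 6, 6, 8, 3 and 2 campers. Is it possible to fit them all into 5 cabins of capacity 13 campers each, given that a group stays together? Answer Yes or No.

Yes

A valid assignment using 5 cabins:
  cabin 1: 11 + 2 = 13
  cabin 2: 8 + 3 = 11
  cabin 3: 8 + 3 = 11
  cabin 4: 6 + 6 = 12
  cabin 5: 6 + 3 = 9
Every load is within 13 campers, so 5 cabins suffice.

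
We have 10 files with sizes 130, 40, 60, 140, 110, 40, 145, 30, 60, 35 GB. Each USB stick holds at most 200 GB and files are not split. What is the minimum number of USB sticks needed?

5

Total = 145 + 140 + 130 + 110 + 60 + 60 + 40 + 40 + 35 + 30 = 790 GB.
Lower bound: ⌈790/200⌉ = 4 USB sticks.
A packing using 5 USB sticks:
  USB stick 1: 145 + 40 = 185
  USB stick 2: 140 + 60 = 200
  USB stick 3: 130 + 60 = 190
  USB stick 4: 110 + 40 + 35 = 185
  USB stick 5: 30 = 30
No arrangement into 4 USB sticks stays within capacity, so 5 is optimal.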